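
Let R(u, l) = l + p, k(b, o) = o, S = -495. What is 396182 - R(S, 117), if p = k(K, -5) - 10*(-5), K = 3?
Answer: 396020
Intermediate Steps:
p = 45 (p = -5 - 10*(-5) = -5 + 50 = 45)
R(u, l) = 45 + l (R(u, l) = l + 45 = 45 + l)
396182 - R(S, 117) = 396182 - (45 + 117) = 396182 - 1*162 = 396182 - 162 = 396020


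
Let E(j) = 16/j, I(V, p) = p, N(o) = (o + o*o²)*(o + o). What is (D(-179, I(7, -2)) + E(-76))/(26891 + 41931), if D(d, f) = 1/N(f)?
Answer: -141/52304720 ≈ -2.6957e-6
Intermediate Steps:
N(o) = 2*o*(o + o³) (N(o) = (o + o³)*(2*o) = 2*o*(o + o³))
D(d, f) = 1/(2*f²*(1 + f²))
(D(-179, I(7, -2)) + E(-76))/(26891 + 41931) = ((½)/((-2)²*(1 + (-2)²)) + 16/(-76))/(26891 + 41931) = ((½)*(¼)/(1 + 4) + 16*(-1/76))/68822 = ((½)*(¼)/5 - 4/19)*(1/68822) = ((½)*(¼)*(⅕) - 4/19)*(1/68822) = (1/40 - 4/19)*(1/68822) = -141/760*1/68822 = -141/52304720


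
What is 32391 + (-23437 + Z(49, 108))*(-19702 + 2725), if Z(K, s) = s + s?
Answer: 394255308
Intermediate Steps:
Z(K, s) = 2*s
32391 + (-23437 + Z(49, 108))*(-19702 + 2725) = 32391 + (-23437 + 2*108)*(-19702 + 2725) = 32391 + (-23437 + 216)*(-16977) = 32391 - 23221*(-16977) = 32391 + 394222917 = 394255308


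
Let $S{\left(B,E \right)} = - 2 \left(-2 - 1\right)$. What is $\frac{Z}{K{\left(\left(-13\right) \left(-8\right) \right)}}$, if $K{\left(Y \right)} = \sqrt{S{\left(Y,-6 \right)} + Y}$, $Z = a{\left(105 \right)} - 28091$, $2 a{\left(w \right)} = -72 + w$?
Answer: $- \frac{56149 \sqrt{110}}{220} \approx -2676.8$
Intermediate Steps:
$S{\left(B,E \right)} = 6$ ($S{\left(B,E \right)} = \left(-2\right) \left(-3\right) = 6$)
$a{\left(w \right)} = -36 + \frac{w}{2}$ ($a{\left(w \right)} = \frac{-72 + w}{2} = -36 + \frac{w}{2}$)
$Z = - \frac{56149}{2}$ ($Z = \left(-36 + \frac{1}{2} \cdot 105\right) - 28091 = \left(-36 + \frac{105}{2}\right) - 28091 = \frac{33}{2} - 28091 = - \frac{56149}{2} \approx -28075.0$)
$K{\left(Y \right)} = \sqrt{6 + Y}$
$\frac{Z}{K{\left(\left(-13\right) \left(-8\right) \right)}} = - \frac{56149}{2 \sqrt{6 - -104}} = - \frac{56149}{2 \sqrt{6 + 104}} = - \frac{56149}{2 \sqrt{110}} = - \frac{56149 \frac{\sqrt{110}}{110}}{2} = - \frac{56149 \sqrt{110}}{220}$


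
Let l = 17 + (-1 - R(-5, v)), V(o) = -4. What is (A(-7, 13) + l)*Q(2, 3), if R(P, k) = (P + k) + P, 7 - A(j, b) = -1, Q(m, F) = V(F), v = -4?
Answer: -152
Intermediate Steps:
Q(m, F) = -4
A(j, b) = 8 (A(j, b) = 7 - 1*(-1) = 7 + 1 = 8)
R(P, k) = k + 2*P
l = 30 (l = 17 + (-1 - (-4 + 2*(-5))) = 17 + (-1 - (-4 - 10)) = 17 + (-1 - 1*(-14)) = 17 + (-1 + 14) = 17 + 13 = 30)
(A(-7, 13) + l)*Q(2, 3) = (8 + 30)*(-4) = 38*(-4) = -152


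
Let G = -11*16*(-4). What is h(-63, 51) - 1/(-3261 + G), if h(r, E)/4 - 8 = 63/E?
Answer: 1605813/43469 ≈ 36.942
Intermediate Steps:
h(r, E) = 32 + 252/E (h(r, E) = 32 + 4*(63/E) = 32 + 252/E)
G = 704 (G = -176*(-4) = 704)
h(-63, 51) - 1/(-3261 + G) = (32 + 252/51) - 1/(-3261 + 704) = (32 + 252*(1/51)) - 1/(-2557) = (32 + 84/17) - 1*(-1/2557) = 628/17 + 1/2557 = 1605813/43469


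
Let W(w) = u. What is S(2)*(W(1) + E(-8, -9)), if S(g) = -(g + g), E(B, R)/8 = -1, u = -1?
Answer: 36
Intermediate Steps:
E(B, R) = -8 (E(B, R) = 8*(-1) = -8)
W(w) = -1
S(g) = -2*g
S(2)*(W(1) + E(-8, -9)) = (-2*2)*(-1 - 8) = -4*(-9) = 36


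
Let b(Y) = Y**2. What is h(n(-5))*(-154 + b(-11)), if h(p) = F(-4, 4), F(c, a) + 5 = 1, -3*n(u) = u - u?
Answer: 132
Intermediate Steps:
n(u) = 0 (n(u) = -(u - u)/3 = -1/3*0 = 0)
F(c, a) = -4 (F(c, a) = -5 + 1 = -4)
h(p) = -4
h(n(-5))*(-154 + b(-11)) = -4*(-154 + (-11)**2) = -4*(-154 + 121) = -4*(-33) = 132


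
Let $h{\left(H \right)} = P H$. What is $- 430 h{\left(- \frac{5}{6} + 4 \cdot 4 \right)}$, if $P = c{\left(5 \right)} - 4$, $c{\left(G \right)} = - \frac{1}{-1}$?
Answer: $19565$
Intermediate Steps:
$c{\left(G \right)} = 1$ ($c{\left(G \right)} = \left(-1\right) \left(-1\right) = 1$)
$P = -3$ ($P = 1 - 4 = -3$)
$h{\left(H \right)} = - 3 H$
$- 430 h{\left(- \frac{5}{6} + 4 \cdot 4 \right)} = - 430 \left(- 3 \left(- \frac{5}{6} + 4 \cdot 4\right)\right) = - 430 \left(- 3 \left(\left(-5\right) \frac{1}{6} + 16\right)\right) = - 430 \left(- 3 \left(- \frac{5}{6} + 16\right)\right) = - 430 \left(\left(-3\right) \frac{91}{6}\right) = \left(-430\right) \left(- \frac{91}{2}\right) = 19565$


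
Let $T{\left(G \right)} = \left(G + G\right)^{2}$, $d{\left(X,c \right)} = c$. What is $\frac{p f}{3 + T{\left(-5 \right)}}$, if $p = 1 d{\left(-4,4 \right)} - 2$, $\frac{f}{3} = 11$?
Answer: $\frac{66}{103} \approx 0.64078$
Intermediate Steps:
$f = 33$ ($f = 3 \cdot 11 = 33$)
$p = 2$ ($p = 1 \cdot 4 - 2 = 4 - 2 = 2$)
$T{\left(G \right)} = 4 G^{2}$ ($T{\left(G \right)} = \left(2 G\right)^{2} = 4 G^{2}$)
$\frac{p f}{3 + T{\left(-5 \right)}} = \frac{2 \cdot 33}{3 + 4 \left(-5\right)^{2}} = \frac{66}{3 + 4 \cdot 25} = \frac{66}{3 + 100} = \frac{66}{103}$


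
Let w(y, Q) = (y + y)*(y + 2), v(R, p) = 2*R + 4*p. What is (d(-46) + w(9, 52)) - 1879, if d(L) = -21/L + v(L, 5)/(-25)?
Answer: -1929313/1150 ≈ -1677.7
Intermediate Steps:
w(y, Q) = 2*y*(2 + y) (w(y, Q) = (2*y)*(2 + y) = 2*y*(2 + y))
d(L) = -⅘ - 21/L - 2*L/25 (d(L) = -21/L + (2*L + 4*5)/(-25) = -21/L + (2*L + 20)*(-1/25) = -21/L + (20 + 2*L)*(-1/25) = -21/L + (-⅘ - 2*L/25) = -⅘ - 21/L - 2*L/25)
(d(-46) + w(9, 52)) - 1879 = ((1/25)*(-525 + 2*(-46)*(-10 - 1*(-46)))/(-46) + 2*9*(2 + 9)) - 1879 = ((1/25)*(-1/46)*(-525 + 2*(-46)*(-10 + 46)) + 2*9*11) - 1879 = ((1/25)*(-1/46)*(-525 + 2*(-46)*36) + 198) - 1879 = ((1/25)*(-1/46)*(-525 - 3312) + 198) - 1879 = ((1/25)*(-1/46)*(-3837) + 198) - 1879 = (3837/1150 + 198) - 1879 = 231537/1150 - 1879 = -1929313/1150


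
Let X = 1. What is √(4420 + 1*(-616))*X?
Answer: 2*√951 ≈ 61.677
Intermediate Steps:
√(4420 + 1*(-616))*X = √(4420 + 1*(-616))*1 = √(4420 - 616)*1 = √3804*1 = (2*√951)*1 = 2*√951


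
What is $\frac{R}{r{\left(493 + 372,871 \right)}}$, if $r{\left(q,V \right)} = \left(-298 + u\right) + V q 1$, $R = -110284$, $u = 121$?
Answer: $- \frac{55142}{376619} \approx -0.14641$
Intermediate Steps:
$r{\left(q,V \right)} = -177 + V q$ ($r{\left(q,V \right)} = \left(-298 + 121\right) + V q 1 = -177 + V q$)
$\frac{R}{r{\left(493 + 372,871 \right)}} = - \frac{110284}{-177 + 871 \left(493 + 372\right)} = - \frac{110284}{-177 + 871 \cdot 865} = - \frac{110284}{-177 + 753415} = - \frac{110284}{753238} = \left(-110284\right) \frac{1}{753238} = - \frac{55142}{376619}$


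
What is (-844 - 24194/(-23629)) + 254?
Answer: -13916916/23629 ≈ -588.98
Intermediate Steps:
(-844 - 24194/(-23629)) + 254 = (-844 - 24194*(-1/23629)) + 254 = (-844 + 24194/23629) + 254 = -19918682/23629 + 254 = -13916916/23629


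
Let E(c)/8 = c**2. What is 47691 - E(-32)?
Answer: 39499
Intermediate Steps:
E(c) = 8*c**2
47691 - E(-32) = 47691 - 8*(-32)**2 = 47691 - 8*1024 = 47691 - 1*8192 = 47691 - 8192 = 39499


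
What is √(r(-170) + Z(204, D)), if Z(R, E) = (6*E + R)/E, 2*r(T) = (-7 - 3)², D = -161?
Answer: 2*√354683/161 ≈ 7.3982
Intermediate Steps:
r(T) = 50 (r(T) = (-7 - 3)²/2 = (½)*(-10)² = (½)*100 = 50)
Z(R, E) = (R + 6*E)/E
√(r(-170) + Z(204, D)) = √(50 + (6 + 204/(-161))) = √(50 + (6 + 204*(-1/161))) = √(50 + (6 - 204/161)) = √(50 + 762/161) = √(8812/161) = 2*√354683/161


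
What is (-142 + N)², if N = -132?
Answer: 75076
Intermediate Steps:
(-142 + N)² = (-142 - 132)² = (-274)² = 75076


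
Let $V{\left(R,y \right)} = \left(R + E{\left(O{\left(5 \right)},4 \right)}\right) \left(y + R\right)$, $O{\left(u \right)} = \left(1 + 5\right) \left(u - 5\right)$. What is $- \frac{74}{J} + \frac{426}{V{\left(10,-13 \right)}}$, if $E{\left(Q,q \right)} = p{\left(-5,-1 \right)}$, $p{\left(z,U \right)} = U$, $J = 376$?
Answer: $- \frac{27029}{1692} \approx -15.975$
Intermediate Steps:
$O{\left(u \right)} = -30 + 6 u$ ($O{\left(u \right)} = 6 \left(-5 + u\right) = -30 + 6 u$)
$E{\left(Q,q \right)} = -1$
$V{\left(R,y \right)} = \left(-1 + R\right) \left(R + y\right)$ ($V{\left(R,y \right)} = \left(R - 1\right) \left(y + R\right) = \left(-1 + R\right) \left(R + y\right)$)
$- \frac{74}{J} + \frac{426}{V{\left(10,-13 \right)}} = - \frac{74}{376} + \frac{426}{10^{2} - 10 - -13 + 10 \left(-13\right)} = \left(-74\right) \frac{1}{376} + \frac{426}{100 - 10 + 13 - 130} = - \frac{37}{188} + \frac{426}{-27} = - \frac{37}{188} + 426 \left(- \frac{1}{27}\right) = - \frac{37}{188} - \frac{142}{9} = - \frac{27029}{1692}$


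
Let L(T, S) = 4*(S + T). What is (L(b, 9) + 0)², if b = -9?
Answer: 0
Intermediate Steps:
L(T, S) = 4*S + 4*T
(L(b, 9) + 0)² = ((4*9 + 4*(-9)) + 0)² = ((36 - 36) + 0)² = (0 + 0)² = 0² = 0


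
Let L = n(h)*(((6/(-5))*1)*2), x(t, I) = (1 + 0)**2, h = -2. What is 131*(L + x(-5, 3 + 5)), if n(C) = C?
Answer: 3799/5 ≈ 759.80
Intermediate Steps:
x(t, I) = 1 (x(t, I) = 1**2 = 1)
L = 24/5 (L = -2*(6/(-5))*1*2 = -2*(6*(-1/5))*1*2 = -2*(-6/5*1)*2 = -(-12)*2/5 = -2*(-12/5) = 24/5 ≈ 4.8000)
131*(L + x(-5, 3 + 5)) = 131*(24/5 + 1) = 131*(29/5) = 3799/5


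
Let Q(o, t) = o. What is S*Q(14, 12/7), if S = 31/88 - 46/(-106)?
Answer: 25669/2332 ≈ 11.007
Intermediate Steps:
S = 3667/4664 (S = 31*(1/88) - 46*(-1/106) = 31/88 + 23/53 = 3667/4664 ≈ 0.78623)
S*Q(14, 12/7) = (3667/4664)*14 = 25669/2332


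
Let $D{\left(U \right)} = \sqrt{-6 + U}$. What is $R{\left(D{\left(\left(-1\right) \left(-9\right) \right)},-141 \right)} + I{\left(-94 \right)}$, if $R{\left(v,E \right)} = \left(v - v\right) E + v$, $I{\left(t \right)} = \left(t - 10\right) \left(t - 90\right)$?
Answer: $19136 + \sqrt{3} \approx 19138.0$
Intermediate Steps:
$I{\left(t \right)} = \left(-90 + t\right) \left(-10 + t\right)$ ($I{\left(t \right)} = \left(-10 + t\right) \left(-90 + t\right) = \left(-90 + t\right) \left(-10 + t\right)$)
$R{\left(v,E \right)} = v$ ($R{\left(v,E \right)} = 0 E + v = 0 + v = v$)
$R{\left(D{\left(\left(-1\right) \left(-9\right) \right)},-141 \right)} + I{\left(-94 \right)} = \sqrt{-6 - -9} + \left(900 + \left(-94\right)^{2} - -9400\right) = \sqrt{-6 + 9} + \left(900 + 8836 + 9400\right) = \sqrt{3} + 19136 = 19136 + \sqrt{3}$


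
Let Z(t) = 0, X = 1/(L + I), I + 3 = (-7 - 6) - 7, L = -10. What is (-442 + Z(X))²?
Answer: 195364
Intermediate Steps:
I = -23 (I = -3 + ((-7 - 6) - 7) = -3 + (-13 - 7) = -3 - 20 = -23)
X = -1/33 (X = 1/(-10 - 23) = 1/(-33) = -1/33 ≈ -0.030303)
(-442 + Z(X))² = (-442 + 0)² = (-442)² = 195364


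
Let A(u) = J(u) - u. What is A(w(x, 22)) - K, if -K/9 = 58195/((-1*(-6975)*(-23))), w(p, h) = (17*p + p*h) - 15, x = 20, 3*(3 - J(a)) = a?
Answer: -3637244/3565 ≈ -1020.3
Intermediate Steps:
J(a) = 3 - a/3
w(p, h) = -15 + 17*p + h*p (w(p, h) = (17*p + h*p) - 15 = -15 + 17*p + h*p)
A(u) = 3 - 4*u/3 (A(u) = (3 - u/3) - u = 3 - 4*u/3)
K = 11639/3565 (K = -523755/(-1*(-6975)*(-23)) = -523755/(6975*(-23)) = -523755/(-160425) = -523755*(-1)/160425 = -9*(-11639/32085) = 11639/3565 ≈ 3.2648)
A(w(x, 22)) - K = (3 - 4*(-15 + 17*20 + 22*20)/3) - 1*11639/3565 = (3 - 4*(-15 + 340 + 440)/3) - 11639/3565 = (3 - 4/3*765) - 11639/3565 = (3 - 1020) - 11639/3565 = -1017 - 11639/3565 = -3637244/3565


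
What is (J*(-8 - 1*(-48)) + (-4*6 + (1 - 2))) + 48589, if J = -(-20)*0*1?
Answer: 48564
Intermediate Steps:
J = 0 (J = -5*0*1 = 0*1 = 0)
(J*(-8 - 1*(-48)) + (-4*6 + (1 - 2))) + 48589 = (0*(-8 - 1*(-48)) + (-4*6 + (1 - 2))) + 48589 = (0*(-8 + 48) + (-24 - 1)) + 48589 = (0*40 - 25) + 48589 = (0 - 25) + 48589 = -25 + 48589 = 48564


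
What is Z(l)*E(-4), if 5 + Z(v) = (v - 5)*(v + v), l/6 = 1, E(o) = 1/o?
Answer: -7/4 ≈ -1.7500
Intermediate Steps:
l = 6 (l = 6*1 = 6)
Z(v) = -5 + 2*v*(-5 + v) (Z(v) = -5 + (v - 5)*(v + v) = -5 + (-5 + v)*(2*v) = -5 + 2*v*(-5 + v))
Z(l)*E(-4) = (-5 - 10*6 + 2*6²)/(-4) = (-5 - 60 + 2*36)*(-¼) = (-5 - 60 + 72)*(-¼) = 7*(-¼) = -7/4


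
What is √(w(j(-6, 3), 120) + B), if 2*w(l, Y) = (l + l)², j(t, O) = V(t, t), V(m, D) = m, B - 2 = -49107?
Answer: I*√49033 ≈ 221.43*I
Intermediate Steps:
B = -49105 (B = 2 - 49107 = -49105)
j(t, O) = t
w(l, Y) = 2*l² (w(l, Y) = (l + l)²/2 = (2*l)²/2 = (4*l²)/2 = 2*l²)
√(w(j(-6, 3), 120) + B) = √(2*(-6)² - 49105) = √(2*36 - 49105) = √(72 - 49105) = √(-49033) = I*√49033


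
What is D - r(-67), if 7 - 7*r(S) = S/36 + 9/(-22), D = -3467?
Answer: -9614195/2772 ≈ -3468.3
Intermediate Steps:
r(S) = 163/154 - S/252 (r(S) = 1 - (S/36 + 9/(-22))/7 = 1 - (S*(1/36) + 9*(-1/22))/7 = 1 - (S/36 - 9/22)/7 = 1 - (-9/22 + S/36)/7 = 1 + (9/154 - S/252) = 163/154 - S/252)
D - r(-67) = -3467 - (163/154 - 1/252*(-67)) = -3467 - (163/154 + 67/252) = -3467 - 1*3671/2772 = -3467 - 3671/2772 = -9614195/2772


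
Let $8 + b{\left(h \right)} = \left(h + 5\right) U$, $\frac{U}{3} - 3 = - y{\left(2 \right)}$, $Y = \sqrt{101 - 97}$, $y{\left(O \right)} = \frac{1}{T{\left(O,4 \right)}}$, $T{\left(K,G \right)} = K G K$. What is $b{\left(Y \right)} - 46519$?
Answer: $- \frac{743445}{16} \approx -46465.0$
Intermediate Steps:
$T{\left(K,G \right)} = G K^{2}$ ($T{\left(K,G \right)} = G K K = G K^{2}$)
$y{\left(O \right)} = \frac{1}{4 O^{2}}$
$Y = 2$ ($Y = \sqrt{4} = 2$)
$U = \frac{141}{16}$ ($U = 9 + 3 \left(- \frac{1}{4 \cdot 4}\right) = 9 + 3 \left(\left(-1\right) \frac{1}{16}\right) = 9 + 3 \left(- \frac{1}{16}\right) = 9 - \frac{3}{16} = \frac{141}{16} \approx 8.8125$)
$b{\left(h \right)} = \frac{577}{16} + \frac{141 h}{16}$ ($b{\left(h \right)} = -8 + \left(h + 5\right) \frac{141}{16} = -8 + \left(5 + h\right) \frac{141}{16} = -8 + \left(\frac{705}{16} + \frac{141 h}{16}\right) = \frac{577}{16} + \frac{141 h}{16}$)
$b{\left(Y \right)} - 46519 = \left(\frac{577}{16} + \frac{141}{16} \cdot 2\right) - 46519 = \left(\frac{577}{16} + \frac{141}{8}\right) - 46519 = \frac{859}{16} - 46519 = - \frac{743445}{16}$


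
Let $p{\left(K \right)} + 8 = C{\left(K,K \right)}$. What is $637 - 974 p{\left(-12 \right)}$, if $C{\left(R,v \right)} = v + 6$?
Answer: $14273$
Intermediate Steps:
$C{\left(R,v \right)} = 6 + v$
$p{\left(K \right)} = -2 + K$ ($p{\left(K \right)} = -8 + \left(6 + K\right) = -2 + K$)
$637 - 974 p{\left(-12 \right)} = 637 - 974 \left(-2 - 12\right) = 637 - -13636 = 637 + 13636 = 14273$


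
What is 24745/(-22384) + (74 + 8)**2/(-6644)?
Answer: -78728949/37179824 ≈ -2.1175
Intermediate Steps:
24745/(-22384) + (74 + 8)**2/(-6644) = 24745*(-1/22384) + 82**2*(-1/6644) = -24745/22384 + 6724*(-1/6644) = -24745/22384 - 1681/1661 = -78728949/37179824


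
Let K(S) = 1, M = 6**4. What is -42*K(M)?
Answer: -42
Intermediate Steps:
M = 1296
-42*K(M) = -42*1 = -42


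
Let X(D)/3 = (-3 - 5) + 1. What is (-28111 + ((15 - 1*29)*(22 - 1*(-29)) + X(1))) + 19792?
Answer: -9054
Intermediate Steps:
X(D) = -21 (X(D) = 3*((-3 - 5) + 1) = 3*(-8 + 1) = 3*(-7) = -21)
(-28111 + ((15 - 1*29)*(22 - 1*(-29)) + X(1))) + 19792 = (-28111 + ((15 - 1*29)*(22 - 1*(-29)) - 21)) + 19792 = (-28111 + ((15 - 29)*(22 + 29) - 21)) + 19792 = (-28111 + (-14*51 - 21)) + 19792 = (-28111 + (-714 - 21)) + 19792 = (-28111 - 735) + 19792 = -28846 + 19792 = -9054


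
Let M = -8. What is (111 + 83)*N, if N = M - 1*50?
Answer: -11252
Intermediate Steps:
N = -58 (N = -8 - 1*50 = -8 - 50 = -58)
(111 + 83)*N = (111 + 83)*(-58) = 194*(-58) = -11252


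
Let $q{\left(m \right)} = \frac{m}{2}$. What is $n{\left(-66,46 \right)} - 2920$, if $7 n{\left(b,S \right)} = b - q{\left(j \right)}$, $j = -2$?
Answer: $- \frac{20505}{7} \approx -2929.3$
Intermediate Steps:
$q{\left(m \right)} = \frac{m}{2}$ ($q{\left(m \right)} = m \frac{1}{2} = \frac{m}{2}$)
$n{\left(b,S \right)} = \frac{1}{7} + \frac{b}{7}$ ($n{\left(b,S \right)} = \frac{b - \frac{1}{2} \left(-2\right)}{7} = \frac{b - -1}{7} = \frac{b + 1}{7} = \frac{1 + b}{7} = \frac{1}{7} + \frac{b}{7}$)
$n{\left(-66,46 \right)} - 2920 = \left(\frac{1}{7} + \frac{1}{7} \left(-66\right)\right) - 2920 = \left(\frac{1}{7} - \frac{66}{7}\right) - 2920 = - \frac{65}{7} - 2920 = - \frac{20505}{7}$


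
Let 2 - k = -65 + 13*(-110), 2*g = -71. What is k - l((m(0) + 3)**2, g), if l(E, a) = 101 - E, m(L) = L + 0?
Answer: 1405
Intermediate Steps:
g = -71/2 (g = (1/2)*(-71) = -71/2 ≈ -35.500)
m(L) = L
k = 1497 (k = 2 - (-65 + 13*(-110)) = 2 - (-65 - 1430) = 2 - 1*(-1495) = 2 + 1495 = 1497)
k - l((m(0) + 3)**2, g) = 1497 - (101 - (0 + 3)**2) = 1497 - (101 - 1*3**2) = 1497 - (101 - 1*9) = 1497 - (101 - 9) = 1497 - 1*92 = 1497 - 92 = 1405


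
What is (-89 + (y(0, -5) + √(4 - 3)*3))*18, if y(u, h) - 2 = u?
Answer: -1512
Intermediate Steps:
y(u, h) = 2 + u
(-89 + (y(0, -5) + √(4 - 3)*3))*18 = (-89 + ((2 + 0) + √(4 - 3)*3))*18 = (-89 + (2 + √1*3))*18 = (-89 + (2 + 1*3))*18 = (-89 + (2 + 3))*18 = (-89 + 5)*18 = -84*18 = -1512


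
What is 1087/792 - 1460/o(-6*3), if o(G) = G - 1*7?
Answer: 236699/3960 ≈ 59.772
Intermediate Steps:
o(G) = -7 + G (o(G) = G - 7 = -7 + G)
1087/792 - 1460/o(-6*3) = 1087/792 - 1460/(-7 - 6*3) = 1087*(1/792) - 1460/(-7 - 18) = 1087/792 - 1460/(-25) = 1087/792 - 1460*(-1/25) = 1087/792 + 292/5 = 236699/3960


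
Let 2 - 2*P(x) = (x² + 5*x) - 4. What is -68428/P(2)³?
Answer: 17107/16 ≈ 1069.2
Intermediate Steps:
P(x) = 3 - 5*x/2 - x²/2 (P(x) = 1 - ((x² + 5*x) - 4)/2 = 1 - (-4 + x² + 5*x)/2 = 1 + (2 - 5*x/2 - x²/2) = 3 - 5*x/2 - x²/2)
-68428/P(2)³ = -68428/(3 - 5/2*2 - ½*2²)³ = -68428/(3 - 5 - ½*4)³ = -68428/(3 - 5 - 2)³ = -68428/((-4)³) = -68428/(-64) = -68428*(-1/64) = 17107/16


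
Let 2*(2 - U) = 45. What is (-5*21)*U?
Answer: 4305/2 ≈ 2152.5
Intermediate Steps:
U = -41/2 (U = 2 - ½*45 = 2 - 45/2 = -41/2 ≈ -20.500)
(-5*21)*U = -5*21*(-41/2) = -105*(-41/2) = 4305/2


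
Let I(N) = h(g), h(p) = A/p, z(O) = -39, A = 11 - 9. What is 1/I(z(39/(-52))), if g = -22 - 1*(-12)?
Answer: -5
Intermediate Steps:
A = 2
g = -10 (g = -22 + 12 = -10)
h(p) = 2/p
I(N) = -1/5 (I(N) = 2/(-10) = 2*(-1/10) = -1/5)
1/I(z(39/(-52))) = 1/(-1/5) = -5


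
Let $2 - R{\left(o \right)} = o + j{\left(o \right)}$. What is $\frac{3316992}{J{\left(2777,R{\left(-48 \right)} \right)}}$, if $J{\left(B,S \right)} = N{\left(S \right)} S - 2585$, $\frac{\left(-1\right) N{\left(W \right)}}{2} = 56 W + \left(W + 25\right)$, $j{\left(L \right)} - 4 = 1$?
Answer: $- \frac{3316992}{235685} \approx -14.074$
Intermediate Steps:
$j{\left(L \right)} = 5$ ($j{\left(L \right)} = 4 + 1 = 5$)
$N{\left(W \right)} = -50 - 114 W$ ($N{\left(W \right)} = - 2 \left(56 W + \left(W + 25\right)\right) = - 2 \left(56 W + \left(25 + W\right)\right) = - 2 \left(25 + 57 W\right) = -50 - 114 W$)
$R{\left(o \right)} = -3 - o$ ($R{\left(o \right)} = 2 - \left(o + 5\right) = 2 - \left(5 + o\right) = -3 - o$)
$J{\left(B,S \right)} = -2585 + S \left(-50 - 114 S\right)$ ($J{\left(B,S \right)} = \left(-50 - 114 S\right) S - 2585 = S \left(-50 - 114 S\right) - 2585 = -2585 + S \left(-50 - 114 S\right)$)
$\frac{3316992}{J{\left(2777,R{\left(-48 \right)} \right)}} = \frac{3316992}{-2585 - 2 \left(-3 - -48\right) \left(25 + 57 \left(-3 - -48\right)\right)} = \frac{3316992}{-2585 - 2 \left(-3 + 48\right) \left(25 + 57 \left(-3 + 48\right)\right)} = \frac{3316992}{-2585 - 90 \left(25 + 57 \cdot 45\right)} = \frac{3316992}{-2585 - 90 \left(25 + 2565\right)} = \frac{3316992}{-2585 - 90 \cdot 2590} = \frac{3316992}{-2585 - 233100} = \frac{3316992}{-235685} = 3316992 \left(- \frac{1}{235685}\right) = - \frac{3316992}{235685}$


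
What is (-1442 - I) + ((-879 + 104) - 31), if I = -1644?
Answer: -604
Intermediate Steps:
(-1442 - I) + ((-879 + 104) - 31) = (-1442 - 1*(-1644)) + ((-879 + 104) - 31) = (-1442 + 1644) + (-775 - 31) = 202 - 806 = -604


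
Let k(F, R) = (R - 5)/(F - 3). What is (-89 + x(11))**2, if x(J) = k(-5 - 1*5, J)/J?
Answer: 162129289/20449 ≈ 7928.5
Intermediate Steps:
k(F, R) = (-5 + R)/(-3 + F)
x(J) = (5/13 - J/13)/J (x(J) = ((-5 + J)/(-3 + (-5 - 1*5)))/J = ((-5 + J)/(-3 + (-5 - 5)))/J = ((-5 + J)/(-3 - 10))/J = ((-5 + J)/(-13))/J = (-(-5 + J)/13)/J = (5/13 - J/13)/J)
(-89 + x(11))**2 = (-89 + (1/13)*(5 - 1*11)/11)**2 = (-89 + (1/13)*(1/11)*(5 - 11))**2 = (-89 + (1/13)*(1/11)*(-6))**2 = (-89 - 6/143)**2 = (-12733/143)**2 = 162129289/20449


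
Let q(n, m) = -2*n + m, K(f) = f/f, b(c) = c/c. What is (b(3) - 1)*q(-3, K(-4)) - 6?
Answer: -6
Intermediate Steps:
b(c) = 1
K(f) = 1
q(n, m) = m - 2*n
(b(3) - 1)*q(-3, K(-4)) - 6 = (1 - 1)*(1 - 2*(-3)) - 6 = 0*(1 + 6) - 6 = 0*7 - 6 = 0 - 6 = -6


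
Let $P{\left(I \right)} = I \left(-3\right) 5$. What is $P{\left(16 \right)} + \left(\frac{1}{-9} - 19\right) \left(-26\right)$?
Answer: $\frac{2312}{9} \approx 256.89$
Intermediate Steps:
$P{\left(I \right)} = - 15 I$ ($P{\left(I \right)} = - 3 I 5 = - 15 I$)
$P{\left(16 \right)} + \left(\frac{1}{-9} - 19\right) \left(-26\right) = \left(-15\right) 16 + \left(\frac{1}{-9} - 19\right) \left(-26\right) = -240 + \left(- \frac{1}{9} - 19\right) \left(-26\right) = -240 - - \frac{4472}{9} = -240 + \frac{4472}{9} = \frac{2312}{9}$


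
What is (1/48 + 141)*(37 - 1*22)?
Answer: 33845/16 ≈ 2115.3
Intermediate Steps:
(1/48 + 141)*(37 - 1*22) = (1/48 + 141)*(37 - 22) = (6769/48)*15 = 33845/16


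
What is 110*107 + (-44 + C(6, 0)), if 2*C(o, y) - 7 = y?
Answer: 23459/2 ≈ 11730.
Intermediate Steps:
C(o, y) = 7/2 + y/2
110*107 + (-44 + C(6, 0)) = 110*107 + (-44 + (7/2 + (½)*0)) = 11770 + (-44 + (7/2 + 0)) = 11770 + (-44 + 7/2) = 11770 - 81/2 = 23459/2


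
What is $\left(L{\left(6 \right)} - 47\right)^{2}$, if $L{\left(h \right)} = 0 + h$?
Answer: $1681$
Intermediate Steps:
$L{\left(h \right)} = h$
$\left(L{\left(6 \right)} - 47\right)^{2} = \left(6 - 47\right)^{2} = \left(-41\right)^{2} = 1681$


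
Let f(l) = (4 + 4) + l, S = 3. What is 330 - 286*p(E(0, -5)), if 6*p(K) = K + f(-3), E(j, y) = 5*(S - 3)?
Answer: 275/3 ≈ 91.667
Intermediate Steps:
f(l) = 8 + l
E(j, y) = 0 (E(j, y) = 5*(3 - 3) = 5*0 = 0)
p(K) = ⅚ + K/6 (p(K) = (K + (8 - 3))/6 = (K + 5)/6 = (5 + K)/6 = ⅚ + K/6)
330 - 286*p(E(0, -5)) = 330 - 286*(⅚ + (⅙)*0) = 330 - 286*(⅚ + 0) = 330 - 286*⅚ = 330 - 715/3 = 275/3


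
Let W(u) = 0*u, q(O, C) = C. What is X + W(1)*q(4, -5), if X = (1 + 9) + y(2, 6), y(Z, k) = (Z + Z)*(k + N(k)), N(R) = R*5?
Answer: 154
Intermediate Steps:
N(R) = 5*R
y(Z, k) = 12*Z*k (y(Z, k) = (Z + Z)*(k + 5*k) = (2*Z)*(6*k) = 12*Z*k)
W(u) = 0
X = 154 (X = (1 + 9) + 12*2*6 = 10 + 144 = 154)
X + W(1)*q(4, -5) = 154 + 0*(-5) = 154 + 0 = 154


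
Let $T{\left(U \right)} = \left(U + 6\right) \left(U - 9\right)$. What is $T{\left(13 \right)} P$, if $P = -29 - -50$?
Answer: $1596$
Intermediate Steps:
$P = 21$ ($P = -29 + 50 = 21$)
$T{\left(U \right)} = \left(-9 + U\right) \left(6 + U\right)$ ($T{\left(U \right)} = \left(6 + U\right) \left(-9 + U\right) = \left(-9 + U\right) \left(6 + U\right)$)
$T{\left(13 \right)} P = \left(-54 + 13^{2} - 39\right) 21 = \left(-54 + 169 - 39\right) 21 = 76 \cdot 21 = 1596$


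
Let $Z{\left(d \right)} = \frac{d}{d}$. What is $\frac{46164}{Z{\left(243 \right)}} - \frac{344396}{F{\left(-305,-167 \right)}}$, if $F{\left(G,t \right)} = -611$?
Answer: $\frac{2196200}{47} \approx 46728.0$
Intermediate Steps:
$Z{\left(d \right)} = 1$
$\frac{46164}{Z{\left(243 \right)}} - \frac{344396}{F{\left(-305,-167 \right)}} = \frac{46164}{1} - \frac{344396}{-611} = 46164 \cdot 1 - - \frac{26492}{47} = 46164 + \frac{26492}{47} = \frac{2196200}{47}$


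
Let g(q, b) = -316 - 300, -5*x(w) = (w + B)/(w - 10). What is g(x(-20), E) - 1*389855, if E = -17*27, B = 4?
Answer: -390471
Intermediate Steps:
x(w) = -(4 + w)/(5*(-10 + w)) (x(w) = -(w + 4)/(5*(w - 10)) = -(4 + w)/(5*(-10 + w)))
E = -459
g(q, b) = -616
g(x(-20), E) - 1*389855 = -616 - 1*389855 = -616 - 389855 = -390471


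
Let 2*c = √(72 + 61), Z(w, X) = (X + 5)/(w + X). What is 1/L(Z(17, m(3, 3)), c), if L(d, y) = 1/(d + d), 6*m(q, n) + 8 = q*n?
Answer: 62/103 ≈ 0.60194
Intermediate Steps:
m(q, n) = -4/3 + n*q/6 (m(q, n) = -4/3 + (q*n)/6 = -4/3 + (n*q)/6 = -4/3 + n*q/6)
Z(w, X) = (5 + X)/(X + w)
c = √133/2 (c = √(72 + 61)/2 = √133/2 ≈ 5.7663)
L(d, y) = 1/(2*d)
1/L(Z(17, m(3, 3)), c) = 1/(1/(2*(((5 + (-4/3 + (⅙)*3*3))/((-4/3 + (⅙)*3*3) + 17))))) = 1/(1/(2*(((5 + (-4/3 + 3/2))/((-4/3 + 3/2) + 17))))) = 1/(1/(2*(((5 + ⅙)/(⅙ + 17))))) = 1/(1/(2*(((31/6)/(103/6))))) = 1/(1/(2*(((6/103)*(31/6))))) = 1/(1/(2*(31/103))) = 1/((½)*(103/31)) = 1/(103/62) = 62/103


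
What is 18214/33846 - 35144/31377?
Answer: -34332397/58999219 ≈ -0.58191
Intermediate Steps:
18214/33846 - 35144/31377 = 18214*(1/33846) - 35144*1/31377 = 9107/16923 - 35144/31377 = -34332397/58999219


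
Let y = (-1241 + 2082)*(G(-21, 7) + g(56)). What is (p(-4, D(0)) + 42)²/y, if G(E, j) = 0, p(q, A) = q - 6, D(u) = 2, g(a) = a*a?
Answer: 16/41209 ≈ 0.00038826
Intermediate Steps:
g(a) = a²
p(q, A) = -6 + q
y = 2637376 (y = (-1241 + 2082)*(0 + 56²) = 841*(0 + 3136) = 841*3136 = 2637376)
(p(-4, D(0)) + 42)²/y = ((-6 - 4) + 42)²/2637376 = (-10 + 42)²*(1/2637376) = 32²*(1/2637376) = 1024*(1/2637376) = 16/41209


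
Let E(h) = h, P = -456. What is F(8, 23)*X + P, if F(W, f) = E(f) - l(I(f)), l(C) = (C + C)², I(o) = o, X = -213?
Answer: 445353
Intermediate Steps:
l(C) = 4*C² (l(C) = (2*C)² = 4*C²)
F(W, f) = f - 4*f²
F(8, 23)*X + P = (23*(1 - 4*23))*(-213) - 456 = (23*(1 - 92))*(-213) - 456 = (23*(-91))*(-213) - 456 = -2093*(-213) - 456 = 445809 - 456 = 445353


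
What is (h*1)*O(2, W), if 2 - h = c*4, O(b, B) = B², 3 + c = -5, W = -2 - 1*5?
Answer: 1666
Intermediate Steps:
W = -7 (W = -2 - 5 = -7)
c = -8 (c = -3 - 5 = -8)
h = 34 (h = 2 - (-8)*4 = 2 - 1*(-32) = 2 + 32 = 34)
(h*1)*O(2, W) = (34*1)*(-7)² = 34*49 = 1666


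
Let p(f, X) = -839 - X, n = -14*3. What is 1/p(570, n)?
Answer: -1/797 ≈ -0.0012547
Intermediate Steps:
n = -42
1/p(570, n) = 1/(-839 - 1*(-42)) = 1/(-839 + 42) = 1/(-797) = -1/797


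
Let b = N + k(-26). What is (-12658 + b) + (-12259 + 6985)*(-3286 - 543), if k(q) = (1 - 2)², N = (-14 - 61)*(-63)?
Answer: 20186214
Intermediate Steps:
N = 4725 (N = -75*(-63) = 4725)
k(q) = 1 (k(q) = (-1)² = 1)
b = 4726 (b = 4725 + 1 = 4726)
(-12658 + b) + (-12259 + 6985)*(-3286 - 543) = (-12658 + 4726) + (-12259 + 6985)*(-3286 - 543) = -7932 - 5274*(-3829) = -7932 + 20194146 = 20186214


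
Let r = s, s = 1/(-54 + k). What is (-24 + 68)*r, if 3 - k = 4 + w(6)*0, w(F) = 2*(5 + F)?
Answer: -4/5 ≈ -0.80000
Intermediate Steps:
w(F) = 10 + 2*F
k = -1 (k = 3 - (4 + (10 + 2*6)*0) = 3 - (4 + (10 + 12)*0) = 3 - (4 + 22*0) = 3 - (4 + 0) = 3 - 1*4 = 3 - 4 = -1)
s = -1/55 (s = 1/(-54 - 1) = 1/(-55) = -1/55 ≈ -0.018182)
r = -1/55 ≈ -0.018182
(-24 + 68)*r = (-24 + 68)*(-1/55) = 44*(-1/55) = -4/5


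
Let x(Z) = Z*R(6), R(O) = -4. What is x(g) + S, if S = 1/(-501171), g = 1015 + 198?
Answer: -2431681693/501171 ≈ -4852.0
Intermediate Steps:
g = 1213
S = -1/501171 ≈ -1.9953e-6
x(Z) = -4*Z (x(Z) = Z*(-4) = -4*Z)
x(g) + S = -4*1213 - 1/501171 = -4852 - 1/501171 = -2431681693/501171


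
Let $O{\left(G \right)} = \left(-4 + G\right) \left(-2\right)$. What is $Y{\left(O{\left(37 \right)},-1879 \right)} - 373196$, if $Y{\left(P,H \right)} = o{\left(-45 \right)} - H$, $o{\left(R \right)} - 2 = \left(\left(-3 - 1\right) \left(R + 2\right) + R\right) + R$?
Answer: $-371233$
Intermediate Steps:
$O{\left(G \right)} = 8 - 2 G$
$o{\left(R \right)} = -6 - 2 R$ ($o{\left(R \right)} = 2 + \left(\left(\left(-3 - 1\right) \left(R + 2\right) + R\right) + R\right) = 2 + \left(\left(- 4 \left(2 + R\right) + R\right) + R\right) = 2 - \left(8 + 2 R\right) = -6 - 2 R$)
$Y{\left(P,H \right)} = 84 - H$ ($Y{\left(P,H \right)} = \left(-6 - -90\right) - H = \left(-6 + 90\right) - H = 84 - H$)
$Y{\left(O{\left(37 \right)},-1879 \right)} - 373196 = \left(84 - -1879\right) - 373196 = \left(84 + 1879\right) - 373196 = 1963 - 373196 = -371233$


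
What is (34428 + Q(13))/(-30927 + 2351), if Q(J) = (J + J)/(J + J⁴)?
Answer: -37836373/31405024 ≈ -1.2048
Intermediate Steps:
Q(J) = 2*J/(J + J⁴) (Q(J) = (2*J)/(J + J⁴) = 2*J/(J + J⁴))
(34428 + Q(13))/(-30927 + 2351) = (34428 + 2/(1 + 13³))/(-30927 + 2351) = (34428 + 2/(1 + 2197))/(-28576) = (34428 + 2/2198)*(-1/28576) = (34428 + 2*(1/2198))*(-1/28576) = (34428 + 1/1099)*(-1/28576) = (37836373/1099)*(-1/28576) = -37836373/31405024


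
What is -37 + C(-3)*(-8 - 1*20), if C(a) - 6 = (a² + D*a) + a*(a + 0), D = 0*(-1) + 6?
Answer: -205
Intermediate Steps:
D = 6 (D = 0 + 6 = 6)
C(a) = 6 + 2*a² + 6*a (C(a) = 6 + ((a² + 6*a) + a*(a + 0)) = 6 + ((a² + 6*a) + a*a) = 6 + ((a² + 6*a) + a²) = 6 + (2*a² + 6*a) = 6 + 2*a² + 6*a)
-37 + C(-3)*(-8 - 1*20) = -37 + (6 + 2*(-3)² + 6*(-3))*(-8 - 1*20) = -37 + (6 + 2*9 - 18)*(-8 - 20) = -37 + (6 + 18 - 18)*(-28) = -37 + 6*(-28) = -37 - 168 = -205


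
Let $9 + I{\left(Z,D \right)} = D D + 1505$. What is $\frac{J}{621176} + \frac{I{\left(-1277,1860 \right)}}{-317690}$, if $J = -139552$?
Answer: $- \frac{137142752736}{12333837715} \approx -11.119$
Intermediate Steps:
$I{\left(Z,D \right)} = 1496 + D^{2}$ ($I{\left(Z,D \right)} = -9 + \left(D D + 1505\right) = -9 + \left(D^{2} + 1505\right) = -9 + \left(1505 + D^{2}\right) = 1496 + D^{2}$)
$\frac{J}{621176} + \frac{I{\left(-1277,1860 \right)}}{-317690} = - \frac{139552}{621176} + \frac{1496 + 1860^{2}}{-317690} = \left(-139552\right) \frac{1}{621176} + \left(1496 + 3459600\right) \left(- \frac{1}{317690}\right) = - \frac{17444}{77647} + 3461096 \left(- \frac{1}{317690}\right) = - \frac{17444}{77647} - \frac{1730548}{158845} = - \frac{137142752736}{12333837715}$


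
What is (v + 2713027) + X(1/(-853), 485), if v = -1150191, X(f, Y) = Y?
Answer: 1563321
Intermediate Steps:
(v + 2713027) + X(1/(-853), 485) = (-1150191 + 2713027) + 485 = 1562836 + 485 = 1563321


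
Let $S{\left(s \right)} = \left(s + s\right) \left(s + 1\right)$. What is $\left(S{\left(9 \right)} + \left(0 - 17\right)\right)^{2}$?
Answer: $26569$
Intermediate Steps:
$S{\left(s \right)} = 2 s \left(1 + s\right)$
$\left(S{\left(9 \right)} + \left(0 - 17\right)\right)^{2} = \left(2 \cdot 9 \left(1 + 9\right) + \left(0 - 17\right)\right)^{2} = \left(2 \cdot 9 \cdot 10 + \left(0 - 17\right)\right)^{2} = \left(180 - 17\right)^{2} = 163^{2} = 26569$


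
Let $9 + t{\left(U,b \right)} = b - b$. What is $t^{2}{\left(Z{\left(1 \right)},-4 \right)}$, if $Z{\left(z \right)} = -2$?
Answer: $81$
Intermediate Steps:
$t{\left(U,b \right)} = -9$ ($t{\left(U,b \right)} = -9 + \left(b - b\right) = -9 + 0 = -9$)
$t^{2}{\left(Z{\left(1 \right)},-4 \right)} = \left(-9\right)^{2} = 81$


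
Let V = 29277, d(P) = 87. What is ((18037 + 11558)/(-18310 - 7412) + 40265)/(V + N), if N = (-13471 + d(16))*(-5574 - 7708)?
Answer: 69044449/304883834862 ≈ 0.00022646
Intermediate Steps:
N = 177766288 (N = (-13471 + 87)*(-5574 - 7708) = -13384*(-13282) = 177766288)
((18037 + 11558)/(-18310 - 7412) + 40265)/(V + N) = ((18037 + 11558)/(-18310 - 7412) + 40265)/(29277 + 177766288) = (29595/(-25722) + 40265)/177795565 = (29595*(-1/25722) + 40265)*(1/177795565) = (-9865/8574 + 40265)*(1/177795565) = (345222245/8574)*(1/177795565) = 69044449/304883834862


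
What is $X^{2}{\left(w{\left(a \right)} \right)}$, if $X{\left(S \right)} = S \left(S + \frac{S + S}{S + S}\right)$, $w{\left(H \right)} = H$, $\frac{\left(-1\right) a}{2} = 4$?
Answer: $3136$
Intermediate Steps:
$a = -8$ ($a = \left(-2\right) 4 = -8$)
$X{\left(S \right)} = S \left(1 + S\right)$ ($X{\left(S \right)} = S \left(S + \frac{2 S}{2 S}\right) = S \left(S + 2 S \frac{1}{2 S}\right) = S \left(S + 1\right) = S \left(1 + S\right)$)
$X^{2}{\left(w{\left(a \right)} \right)} = \left(- 8 \left(1 - 8\right)\right)^{2} = \left(\left(-8\right) \left(-7\right)\right)^{2} = 56^{2} = 3136$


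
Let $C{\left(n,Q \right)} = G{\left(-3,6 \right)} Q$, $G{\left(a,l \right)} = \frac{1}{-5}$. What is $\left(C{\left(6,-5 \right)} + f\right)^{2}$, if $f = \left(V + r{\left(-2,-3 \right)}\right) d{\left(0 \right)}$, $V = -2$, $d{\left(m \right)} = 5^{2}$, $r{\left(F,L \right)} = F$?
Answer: $9801$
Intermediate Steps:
$d{\left(m \right)} = 25$
$G{\left(a,l \right)} = - \frac{1}{5}$
$C{\left(n,Q \right)} = - \frac{Q}{5}$
$f = -100$ ($f = \left(-2 - 2\right) 25 = \left(-4\right) 25 = -100$)
$\left(C{\left(6,-5 \right)} + f\right)^{2} = \left(\left(- \frac{1}{5}\right) \left(-5\right) - 100\right)^{2} = \left(1 - 100\right)^{2} = \left(-99\right)^{2} = 9801$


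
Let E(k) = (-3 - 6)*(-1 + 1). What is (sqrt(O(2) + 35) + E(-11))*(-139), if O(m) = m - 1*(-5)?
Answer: -139*sqrt(42) ≈ -900.82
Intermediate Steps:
O(m) = 5 + m (O(m) = m + 5 = 5 + m)
E(k) = 0 (E(k) = -9*0 = 0)
(sqrt(O(2) + 35) + E(-11))*(-139) = (sqrt((5 + 2) + 35) + 0)*(-139) = (sqrt(7 + 35) + 0)*(-139) = (sqrt(42) + 0)*(-139) = sqrt(42)*(-139) = -139*sqrt(42)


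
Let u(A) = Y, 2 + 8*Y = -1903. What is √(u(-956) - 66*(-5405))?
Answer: √5703870/4 ≈ 597.07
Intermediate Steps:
Y = -1905/8 (Y = -¼ + (⅛)*(-1903) = -¼ - 1903/8 = -1905/8 ≈ -238.13)
u(A) = -1905/8
√(u(-956) - 66*(-5405)) = √(-1905/8 - 66*(-5405)) = √(-1905/8 + 356730) = √(2851935/8) = √5703870/4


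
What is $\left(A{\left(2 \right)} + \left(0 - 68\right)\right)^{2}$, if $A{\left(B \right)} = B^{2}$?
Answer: $4096$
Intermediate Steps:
$\left(A{\left(2 \right)} + \left(0 - 68\right)\right)^{2} = \left(2^{2} + \left(0 - 68\right)\right)^{2} = \left(4 + \left(0 - 68\right)\right)^{2} = \left(4 - 68\right)^{2} = \left(-64\right)^{2} = 4096$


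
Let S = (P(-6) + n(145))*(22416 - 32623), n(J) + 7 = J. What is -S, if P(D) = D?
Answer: 1347324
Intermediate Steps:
n(J) = -7 + J
S = -1347324 (S = (-6 + (-7 + 145))*(22416 - 32623) = (-6 + 138)*(-10207) = 132*(-10207) = -1347324)
-S = -1*(-1347324) = 1347324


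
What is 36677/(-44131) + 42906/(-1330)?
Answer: -971132548/29347115 ≈ -33.091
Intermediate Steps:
36677/(-44131) + 42906/(-1330) = 36677*(-1/44131) + 42906*(-1/1330) = -36677/44131 - 21453/665 = -971132548/29347115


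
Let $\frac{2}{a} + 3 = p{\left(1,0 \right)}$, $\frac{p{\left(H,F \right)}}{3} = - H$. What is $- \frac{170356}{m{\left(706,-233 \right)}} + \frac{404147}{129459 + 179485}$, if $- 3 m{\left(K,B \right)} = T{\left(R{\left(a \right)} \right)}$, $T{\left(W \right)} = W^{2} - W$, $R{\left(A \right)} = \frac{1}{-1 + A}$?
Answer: $\frac{842090254053}{2162608} \approx 3.8939 \cdot 10^{5}$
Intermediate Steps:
$p{\left(H,F \right)} = - 3 H$ ($p{\left(H,F \right)} = 3 \left(- H\right) = - 3 H$)
$a = - \frac{1}{3}$ ($a = \frac{2}{-3 - 3} = \frac{2}{-6} = 2 \left(- \frac{1}{6}\right) = - \frac{1}{3} \approx -0.33333$)
$m{\left(K,B \right)} = - \frac{7}{16}$ ($m{\left(K,B \right)} = - \frac{\frac{1}{-1 - \frac{1}{3}} \left(-1 + \frac{1}{-1 - \frac{1}{3}}\right)}{3} = - \frac{\frac{1}{- \frac{4}{3}} \left(-1 + \frac{1}{- \frac{4}{3}}\right)}{3} = - \frac{\left(- \frac{3}{4}\right) \left(-1 - \frac{3}{4}\right)}{3} = - \frac{\left(- \frac{3}{4}\right) \left(- \frac{7}{4}\right)}{3} = \left(- \frac{1}{3}\right) \frac{21}{16} = - \frac{7}{16}$)
$- \frac{170356}{m{\left(706,-233 \right)}} + \frac{404147}{129459 + 179485} = - \frac{170356}{- \frac{7}{16}} + \frac{404147}{129459 + 179485} = \left(-170356\right) \left(- \frac{16}{7}\right) + \frac{404147}{308944} = \frac{2725696}{7} + 404147 \cdot \frac{1}{308944} = \frac{2725696}{7} + \frac{404147}{308944} = \frac{842090254053}{2162608}$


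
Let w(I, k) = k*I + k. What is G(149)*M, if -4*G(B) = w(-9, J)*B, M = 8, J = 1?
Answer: 2384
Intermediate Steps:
w(I, k) = k + I*k (w(I, k) = I*k + k = k + I*k)
G(B) = 2*B (G(B) = -1*(1 - 9)*B/4 = -1*(-8)*B/4 = -(-2)*B = 2*B)
G(149)*M = (2*149)*8 = 298*8 = 2384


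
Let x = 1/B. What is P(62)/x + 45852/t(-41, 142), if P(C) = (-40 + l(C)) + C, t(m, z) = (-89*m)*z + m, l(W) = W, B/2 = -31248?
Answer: -2719940116836/518117 ≈ -5.2497e+6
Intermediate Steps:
B = -62496 (B = 2*(-31248) = -62496)
x = -1/62496 (x = 1/(-62496) = -1/62496 ≈ -1.6001e-5)
t(m, z) = m - 89*m*z (t(m, z) = -89*m*z + m = m - 89*m*z)
P(C) = -40 + 2*C (P(C) = (-40 + C) + C = -40 + 2*C)
P(62)/x + 45852/t(-41, 142) = (-40 + 2*62)/(-1/62496) + 45852/((-41*(1 - 89*142))) = (-40 + 124)*(-62496) + 45852/((-41*(1 - 12638))) = 84*(-62496) + 45852/((-41*(-12637))) = -5249664 + 45852/518117 = -2719940116836/518117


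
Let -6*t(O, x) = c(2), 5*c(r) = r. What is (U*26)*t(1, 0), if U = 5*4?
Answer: -104/3 ≈ -34.667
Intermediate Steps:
c(r) = r/5
t(O, x) = -1/15 (t(O, x) = -2/30 = -⅙*⅖ = -1/15)
U = 20
(U*26)*t(1, 0) = (20*26)*(-1/15) = 520*(-1/15) = -104/3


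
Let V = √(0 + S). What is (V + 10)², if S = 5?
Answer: (10 + √5)² ≈ 149.72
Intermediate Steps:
V = √5 (V = √(0 + 5) = √5 ≈ 2.2361)
(V + 10)² = (√5 + 10)² = (10 + √5)²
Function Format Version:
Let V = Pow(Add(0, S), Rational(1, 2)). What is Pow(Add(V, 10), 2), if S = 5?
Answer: Pow(Add(10, Pow(5, Rational(1, 2))), 2) ≈ 149.72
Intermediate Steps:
V = Pow(5, Rational(1, 2)) (V = Pow(Add(0, 5), Rational(1, 2)) = Pow(5, Rational(1, 2)) ≈ 2.2361)
Pow(Add(V, 10), 2) = Pow(Add(Pow(5, Rational(1, 2)), 10), 2) = Pow(Add(10, Pow(5, Rational(1, 2))), 2)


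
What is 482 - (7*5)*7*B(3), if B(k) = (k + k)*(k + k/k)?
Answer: -5398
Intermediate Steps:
B(k) = 2*k*(1 + k) (B(k) = (2*k)*(k + 1) = (2*k)*(1 + k) = 2*k*(1 + k))
482 - (7*5)*7*B(3) = 482 - (7*5)*7*2*3*(1 + 3) = 482 - 35*7*2*3*4 = 482 - 245*24 = 482 - 1*5880 = 482 - 5880 = -5398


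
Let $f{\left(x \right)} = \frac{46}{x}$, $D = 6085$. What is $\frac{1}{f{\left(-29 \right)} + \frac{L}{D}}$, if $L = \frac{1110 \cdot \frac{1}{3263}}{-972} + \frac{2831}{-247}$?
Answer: $- \frac{93280457790}{148137811327} \approx -0.62969$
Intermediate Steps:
$L = - \frac{6058823}{528606}$ ($L = 1110 \cdot \frac{1}{3263} \left(- \frac{1}{972}\right) + 2831 \left(- \frac{1}{247}\right) = \frac{1110}{3263} \left(- \frac{1}{972}\right) - \frac{149}{13} = - \frac{185}{528606} - \frac{149}{13} = - \frac{6058823}{528606} \approx -11.462$)
$\frac{1}{f{\left(-29 \right)} + \frac{L}{D}} = \frac{1}{\frac{46}{-29} - \frac{6058823}{528606 \cdot 6085}} = \frac{1}{46 \left(- \frac{1}{29}\right) - \frac{6058823}{3216567510}} = \frac{1}{- \frac{46}{29} - \frac{6058823}{3216567510}} = \frac{1}{- \frac{148137811327}{93280457790}} = - \frac{93280457790}{148137811327}$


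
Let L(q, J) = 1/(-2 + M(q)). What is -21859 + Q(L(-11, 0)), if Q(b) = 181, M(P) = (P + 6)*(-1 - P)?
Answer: -21678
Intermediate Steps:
M(P) = (-1 - P)*(6 + P) (M(P) = (6 + P)*(-1 - P) = (-1 - P)*(6 + P))
L(q, J) = 1/(-8 - q**2 - 7*q) (L(q, J) = 1/(-2 + (-6 - q**2 - 7*q)) = 1/(-8 - q**2 - 7*q))
-21859 + Q(L(-11, 0)) = -21859 + 181 = -21678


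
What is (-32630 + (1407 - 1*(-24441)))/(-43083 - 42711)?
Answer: 3391/42897 ≈ 0.079050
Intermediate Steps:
(-32630 + (1407 - 1*(-24441)))/(-43083 - 42711) = (-32630 + (1407 + 24441))/(-85794) = (-32630 + 25848)*(-1/85794) = -6782*(-1/85794) = 3391/42897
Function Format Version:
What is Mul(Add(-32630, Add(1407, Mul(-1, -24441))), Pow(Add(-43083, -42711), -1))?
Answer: Rational(3391, 42897) ≈ 0.079050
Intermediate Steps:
Mul(Add(-32630, Add(1407, Mul(-1, -24441))), Pow(Add(-43083, -42711), -1)) = Mul(Add(-32630, Add(1407, 24441)), Pow(-85794, -1)) = Mul(Add(-32630, 25848), Rational(-1, 85794)) = Mul(-6782, Rational(-1, 85794)) = Rational(3391, 42897)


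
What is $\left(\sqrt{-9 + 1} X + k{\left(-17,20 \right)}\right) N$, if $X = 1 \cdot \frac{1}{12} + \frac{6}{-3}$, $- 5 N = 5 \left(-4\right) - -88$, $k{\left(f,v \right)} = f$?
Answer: $\frac{1156}{5} + \frac{782 i \sqrt{2}}{15} \approx 231.2 + 73.728 i$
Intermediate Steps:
$N = - \frac{68}{5}$ ($N = - \frac{5 \left(-4\right) - -88}{5} = - \frac{-20 + 88}{5} = \left(- \frac{1}{5}\right) 68 = - \frac{68}{5} \approx -13.6$)
$X = - \frac{23}{12}$ ($X = 1 \cdot \frac{1}{12} + 6 \left(- \frac{1}{3}\right) = \frac{1}{12} - 2 = - \frac{23}{12} \approx -1.9167$)
$\left(\sqrt{-9 + 1} X + k{\left(-17,20 \right)}\right) N = \left(\sqrt{-9 + 1} \left(- \frac{23}{12}\right) - 17\right) \left(- \frac{68}{5}\right) = \left(\sqrt{-8} \left(- \frac{23}{12}\right) - 17\right) \left(- \frac{68}{5}\right) = \left(2 i \sqrt{2} \left(- \frac{23}{12}\right) - 17\right) \left(- \frac{68}{5}\right) = \left(- \frac{23 i \sqrt{2}}{6} - 17\right) \left(- \frac{68}{5}\right) = \left(-17 - \frac{23 i \sqrt{2}}{6}\right) \left(- \frac{68}{5}\right) = \frac{1156}{5} + \frac{782 i \sqrt{2}}{15}$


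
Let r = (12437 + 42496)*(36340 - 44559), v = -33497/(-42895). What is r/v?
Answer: -19366849156665/33497 ≈ -5.7817e+8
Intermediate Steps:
v = 33497/42895 (v = -33497*(-1/42895) = 33497/42895 ≈ 0.78091)
r = -451494327 (r = 54933*(-8219) = -451494327)
r/v = -451494327/33497/42895 = -451494327*42895/33497 = -19366849156665/33497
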